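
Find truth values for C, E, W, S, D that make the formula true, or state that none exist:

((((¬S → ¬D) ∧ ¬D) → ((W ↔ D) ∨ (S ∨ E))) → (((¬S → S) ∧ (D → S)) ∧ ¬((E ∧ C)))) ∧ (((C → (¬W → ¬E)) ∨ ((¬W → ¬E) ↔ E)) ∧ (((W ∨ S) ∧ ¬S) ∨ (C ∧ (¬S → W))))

C = True; E = False; W = True; S = True; D = True

  (((¬S → ¬D) ∧ ¬D) → ((W ↔ D) ∨ (S ∨ E))) → (((¬S → S) ∧ (D → S)) ∧ ¬((E ∧ C))) = True
    ((¬S → ¬D) ∧ ¬D) → ((W ↔ D) ∨ (S ∨ E)) = True
      (¬S → ¬D) ∧ ¬D = False
        ¬S → ¬D = True
          ¬S = False
          ¬D = False
        ¬D = False
      (W ↔ D) ∨ (S ∨ E) = True
        W ↔ D = True
        S ∨ E = True
    ((¬S → S) ∧ (D → S)) ∧ ¬((E ∧ C)) = True
      (¬S → S) ∧ (D → S) = True
        ¬S → S = True
          ¬S = False
        D → S = True
      ¬((E ∧ C)) = True
        E ∧ C = False
  ((C → (¬W → ¬E)) ∨ ((¬W → ¬E) ↔ E)) ∧ (((W ∨ S) ∧ ¬S) ∨ (C ∧ (¬S → W))) = True
    (C → (¬W → ¬E)) ∨ ((¬W → ¬E) ↔ E) = True
      C → (¬W → ¬E) = True
        ¬W → ¬E = True
          ¬W = False
          ¬E = True
      (¬W → ¬E) ↔ E = False
        ¬W → ¬E = True
          ¬W = False
          ¬E = True
    ((W ∨ S) ∧ ¬S) ∨ (C ∧ (¬S → W)) = True
      (W ∨ S) ∧ ¬S = False
        W ∨ S = True
        ¬S = False
      C ∧ (¬S → W) = True
        ¬S → W = True
          ¬S = False
Both conjuncts True, so the formula holds.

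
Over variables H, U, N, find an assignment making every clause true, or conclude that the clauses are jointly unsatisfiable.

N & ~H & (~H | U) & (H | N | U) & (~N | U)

H: False; U: True; N: True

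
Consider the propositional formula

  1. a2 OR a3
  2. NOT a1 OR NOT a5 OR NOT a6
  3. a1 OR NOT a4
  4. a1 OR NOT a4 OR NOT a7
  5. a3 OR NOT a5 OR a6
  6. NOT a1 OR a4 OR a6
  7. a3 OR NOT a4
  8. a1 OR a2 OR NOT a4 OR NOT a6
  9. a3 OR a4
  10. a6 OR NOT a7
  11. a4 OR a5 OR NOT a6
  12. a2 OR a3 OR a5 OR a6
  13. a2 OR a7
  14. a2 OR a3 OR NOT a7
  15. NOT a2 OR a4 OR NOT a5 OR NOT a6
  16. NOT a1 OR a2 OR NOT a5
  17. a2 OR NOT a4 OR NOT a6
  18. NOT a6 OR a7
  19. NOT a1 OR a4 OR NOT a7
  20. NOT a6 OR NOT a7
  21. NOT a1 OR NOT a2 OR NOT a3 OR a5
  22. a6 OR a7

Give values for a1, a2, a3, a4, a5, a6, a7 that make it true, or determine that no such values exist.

Unsatisfiable — no assignment works.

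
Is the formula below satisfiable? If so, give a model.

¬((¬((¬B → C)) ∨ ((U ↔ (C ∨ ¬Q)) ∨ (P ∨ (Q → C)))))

C=F, B=T, U=T, P=F, Q=T

  ¬((¬((¬B → C)) ∨ ((U ↔ (C ∨ ¬Q)) ∨ (P ∨ (Q → C))))) = True
    ¬((¬B → C)) ∨ ((U ↔ (C ∨ ¬Q)) ∨ (P ∨ (Q → C))) = False
      ¬((¬B → C)) = False
        ¬B → C = True
          ¬B = False
      (U ↔ (C ∨ ¬Q)) ∨ (P ∨ (Q → C)) = False
        U ↔ (C ∨ ¬Q) = False
          C ∨ ¬Q = False
            ¬Q = False
        P ∨ (Q → C) = False
          Q → C = False
The formula evaluates to True.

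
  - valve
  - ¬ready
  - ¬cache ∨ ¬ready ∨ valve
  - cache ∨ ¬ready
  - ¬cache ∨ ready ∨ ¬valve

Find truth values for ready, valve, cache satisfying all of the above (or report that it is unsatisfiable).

ready: False, valve: True, cache: False

Unit clause (valve) forces valve = True.
Unit clause (¬ready) forces ready = False.
In (¬cache ∨ ready ∨ ¬valve) only ¬cache is left, so cache = False.
Check each clause:
  (valve): valve holds.
  (¬ready): ¬ready holds.
  (¬cache ∨ ¬ready ∨ valve): ¬cache holds.
  (cache ∨ ¬ready): ¬ready holds.
  (¬cache ∨ ready ∨ ¬valve): ¬cache holds.
All clauses satisfied.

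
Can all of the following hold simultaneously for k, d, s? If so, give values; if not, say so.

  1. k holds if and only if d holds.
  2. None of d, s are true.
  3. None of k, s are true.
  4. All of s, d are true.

UNSATISFIABLE

Case d = True:
  Constraint (2) is violated (d=T) — contradiction.
Case d = False:
  Constraint (4) is violated (d=F) — contradiction.
Both cases fail — unsatisfiable.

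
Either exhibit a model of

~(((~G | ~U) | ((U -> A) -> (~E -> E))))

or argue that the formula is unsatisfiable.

A=T, U=T, G=T, E=F

  ~(((~G | ~U) | ((U -> A) -> (~E -> E)))) = True
    (~G | ~U) | ((U -> A) -> (~E -> E)) = False
      ~G | ~U = False
        ~G = False
        ~U = False
      (U -> A) -> (~E -> E) = False
        U -> A = True
        ~E -> E = False
          ~E = True
The formula evaluates to True.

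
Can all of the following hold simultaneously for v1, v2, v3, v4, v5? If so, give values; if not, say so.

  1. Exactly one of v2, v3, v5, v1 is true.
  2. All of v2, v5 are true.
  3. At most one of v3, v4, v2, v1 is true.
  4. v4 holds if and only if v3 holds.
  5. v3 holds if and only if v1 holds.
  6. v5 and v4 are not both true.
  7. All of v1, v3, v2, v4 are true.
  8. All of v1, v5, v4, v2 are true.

Case v4 = True:
  (2) forces v2 = True.
  Constraint (3) is violated (v4=T, v2=T) — contradiction.
Case v4 = False:
  Constraint (7) is violated (v4=F) — contradiction.
Both cases fail — unsatisfiable.

Unsatisfiable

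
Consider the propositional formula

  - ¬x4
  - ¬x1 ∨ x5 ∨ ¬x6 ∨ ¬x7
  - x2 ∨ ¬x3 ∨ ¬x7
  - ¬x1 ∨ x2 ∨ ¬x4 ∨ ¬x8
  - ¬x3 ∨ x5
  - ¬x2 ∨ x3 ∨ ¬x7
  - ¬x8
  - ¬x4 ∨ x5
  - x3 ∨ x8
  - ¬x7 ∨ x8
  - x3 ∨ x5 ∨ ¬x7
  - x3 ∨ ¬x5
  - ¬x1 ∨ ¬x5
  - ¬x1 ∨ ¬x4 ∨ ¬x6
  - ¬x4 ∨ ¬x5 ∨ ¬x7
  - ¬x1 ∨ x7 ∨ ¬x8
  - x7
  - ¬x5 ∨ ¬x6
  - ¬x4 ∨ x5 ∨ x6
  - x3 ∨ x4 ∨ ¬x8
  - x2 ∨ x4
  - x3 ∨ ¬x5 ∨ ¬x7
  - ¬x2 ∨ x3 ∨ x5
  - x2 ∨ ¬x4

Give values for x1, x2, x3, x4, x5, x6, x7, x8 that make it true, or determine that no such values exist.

Case x7 = True:
  (¬x4) forces x4 = False.
  (¬x8) forces x8 = False.
  Clause (¬x7 ∨ x8) is falsified — contradiction.
Case x7 = False:
  Clause (x7) is falsified — contradiction.
Both cases fail, so the formula is unsatisfiable.

Unsatisfiable — no assignment works.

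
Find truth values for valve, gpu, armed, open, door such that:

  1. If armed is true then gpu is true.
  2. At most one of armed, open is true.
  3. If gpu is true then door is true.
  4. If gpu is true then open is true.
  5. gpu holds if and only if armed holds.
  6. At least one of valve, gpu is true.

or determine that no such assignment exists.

valve = True; gpu = False; armed = False; open = False; door = True

  (1) armed=F ⇒ gpu: vacuous ✓
  (2) {armed, open}: 0 true — at most one ✓
  (3) gpu=F ⇒ door: vacuous ✓
  (4) gpu=F ⇒ open: vacuous ✓
  (5) gpu=F, armed=F — same ✓
  (6) {valve, gpu}: 1 true — at least one ✓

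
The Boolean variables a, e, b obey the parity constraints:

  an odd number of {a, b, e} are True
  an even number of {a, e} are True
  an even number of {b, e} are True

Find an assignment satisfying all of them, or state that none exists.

a = True, e = True, b = True

{a, b, e}: 3 true → odd ✓
{a, e}: 2 true → even ✓
{b, e}: 2 true → even ✓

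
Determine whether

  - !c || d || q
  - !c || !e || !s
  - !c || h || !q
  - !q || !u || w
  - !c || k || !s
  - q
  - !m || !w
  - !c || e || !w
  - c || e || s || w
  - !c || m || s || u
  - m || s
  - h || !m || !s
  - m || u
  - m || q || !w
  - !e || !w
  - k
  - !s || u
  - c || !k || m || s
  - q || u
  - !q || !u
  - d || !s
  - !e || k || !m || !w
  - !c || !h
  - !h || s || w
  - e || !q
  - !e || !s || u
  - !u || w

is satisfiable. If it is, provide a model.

s = False, e = True, h = False, c = False, d = False, u = False, q = True, w = False, k = True, m = True

Unit clause (q) forces q = True.
Unit clause (k) forces k = True.
In (!q || !u) only !u is left, so u = False.
In (e || !q) only e is left, so e = True.
In (!e || !s || u) only !s is left, so s = False.
In (m || s) only m is left, so m = True.
In (!e || !w) only !w is left, so w = False.
In (!h || s || w) only !h is left, so h = False.
In (!c || h || !q) only !c is left, so c = False.
Set d = False.
All clauses satisfied.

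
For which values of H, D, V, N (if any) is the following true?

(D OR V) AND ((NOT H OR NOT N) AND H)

H=T; D=F; V=T; N=F

  D OR V = True
  (NOT H OR NOT N) AND H = True
    NOT H OR NOT N = True
      NOT H = False
      NOT N = True
Both conjuncts True, so the formula holds.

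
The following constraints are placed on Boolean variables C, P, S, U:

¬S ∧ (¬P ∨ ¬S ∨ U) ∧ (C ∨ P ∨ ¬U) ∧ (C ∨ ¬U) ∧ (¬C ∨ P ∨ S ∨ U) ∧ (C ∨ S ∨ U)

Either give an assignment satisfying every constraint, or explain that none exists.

C: True, P: True, S: False, U: True

Unit clause (¬S) forces S = False.
Try C = False:
  (C ∨ ¬U) forces U = False.
  clause (C ∨ S ∨ U) is falsified — backtrack.
So C = True.
Set P = True.
Set U = True.
Check each clause:
  (¬S): ¬S holds.
  (¬P ∨ ¬S ∨ U): ¬S holds.
  (C ∨ P ∨ ¬U): C holds.
  (C ∨ ¬U): C holds.
  (¬C ∨ P ∨ S ∨ U): P holds.
  (C ∨ S ∨ U): C holds.
All clauses satisfied.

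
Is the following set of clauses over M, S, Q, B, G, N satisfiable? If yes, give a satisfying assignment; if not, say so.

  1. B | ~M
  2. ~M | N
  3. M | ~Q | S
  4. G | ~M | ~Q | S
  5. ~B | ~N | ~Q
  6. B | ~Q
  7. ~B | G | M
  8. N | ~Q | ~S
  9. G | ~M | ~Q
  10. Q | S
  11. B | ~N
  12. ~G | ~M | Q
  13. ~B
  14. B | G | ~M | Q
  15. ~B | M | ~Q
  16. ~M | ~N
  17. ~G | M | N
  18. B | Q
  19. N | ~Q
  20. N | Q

UNSATISFIABLE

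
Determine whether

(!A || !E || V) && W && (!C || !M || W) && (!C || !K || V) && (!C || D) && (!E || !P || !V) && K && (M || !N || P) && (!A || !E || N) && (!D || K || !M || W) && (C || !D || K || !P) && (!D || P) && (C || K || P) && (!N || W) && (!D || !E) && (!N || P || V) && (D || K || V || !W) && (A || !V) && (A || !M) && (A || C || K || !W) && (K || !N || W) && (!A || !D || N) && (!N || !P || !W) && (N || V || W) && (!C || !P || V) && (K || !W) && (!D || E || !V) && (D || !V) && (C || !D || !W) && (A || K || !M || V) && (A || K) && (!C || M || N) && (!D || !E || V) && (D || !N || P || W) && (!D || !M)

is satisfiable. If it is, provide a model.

Unit clause (W) forces W = True.
Unit clause (K) forces K = True.
Set C = False.
  then (C || !D || !W) forces D = False.
  then (D || !V) forces V = False.
Set P = False.
  then (!N || P || V) forces N = False.
Set E = False.
Set A = False.
  then (A || !M) forces M = False.
All clauses satisfied.

W = True; C = False; P = False; E = False; K = True; V = False; A = False; M = False; D = False; N = False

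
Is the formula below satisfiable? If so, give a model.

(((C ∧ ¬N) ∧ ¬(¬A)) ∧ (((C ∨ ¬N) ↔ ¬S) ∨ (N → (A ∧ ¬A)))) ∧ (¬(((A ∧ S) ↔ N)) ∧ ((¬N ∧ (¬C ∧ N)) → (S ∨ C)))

A: True, C: True, S: True, N: False

  ((C ∧ ¬N) ∧ ¬(¬A)) ∧ (((C ∨ ¬N) ↔ ¬S) ∨ (N → (A ∧ ¬A))) = True
    (C ∧ ¬N) ∧ ¬(¬A) = True
      C ∧ ¬N = True
        ¬N = True
      ¬(¬A) = True
        ¬A = False
    ((C ∨ ¬N) ↔ ¬S) ∨ (N → (A ∧ ¬A)) = True
      (C ∨ ¬N) ↔ ¬S = False
        C ∨ ¬N = True
          ¬N = True
        ¬S = False
      N → (A ∧ ¬A) = True
        A ∧ ¬A = False
          ¬A = False
  ¬(((A ∧ S) ↔ N)) ∧ ((¬N ∧ (¬C ∧ N)) → (S ∨ C)) = True
    ¬(((A ∧ S) ↔ N)) = True
      (A ∧ S) ↔ N = False
        A ∧ S = True
    (¬N ∧ (¬C ∧ N)) → (S ∨ C) = True
      ¬N ∧ (¬C ∧ N) = False
        ¬N = True
        ¬C ∧ N = False
          ¬C = False
      S ∨ C = True
Both conjuncts True, so the formula holds.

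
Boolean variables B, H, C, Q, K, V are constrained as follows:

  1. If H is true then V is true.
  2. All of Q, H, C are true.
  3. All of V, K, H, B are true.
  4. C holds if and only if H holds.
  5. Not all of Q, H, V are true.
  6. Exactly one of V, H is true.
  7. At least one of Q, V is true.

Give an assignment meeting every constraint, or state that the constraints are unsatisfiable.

Unsatisfiable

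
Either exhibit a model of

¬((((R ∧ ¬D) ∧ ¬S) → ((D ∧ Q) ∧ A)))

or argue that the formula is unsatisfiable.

R = True; Q = True; A = True; D = False; S = False

  ¬((((R ∧ ¬D) ∧ ¬S) → ((D ∧ Q) ∧ A))) = True
    ((R ∧ ¬D) ∧ ¬S) → ((D ∧ Q) ∧ A) = False
      (R ∧ ¬D) ∧ ¬S = True
        R ∧ ¬D = True
          ¬D = True
        ¬S = True
      (D ∧ Q) ∧ A = False
        D ∧ Q = False
The formula evaluates to True.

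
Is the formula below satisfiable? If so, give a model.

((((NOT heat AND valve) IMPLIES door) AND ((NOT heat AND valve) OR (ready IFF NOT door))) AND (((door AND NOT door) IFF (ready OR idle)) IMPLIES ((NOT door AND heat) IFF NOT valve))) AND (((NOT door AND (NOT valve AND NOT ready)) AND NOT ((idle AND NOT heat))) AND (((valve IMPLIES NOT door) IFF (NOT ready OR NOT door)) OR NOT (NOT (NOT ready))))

Case door = True: the conjunct NOT door is False.
Case door = False: the formula simplifies to ((NOT ((NOT heat AND valve)) AND ((NOT heat AND valve) OR ready)) AND (NOT ((ready OR idle)) IMPLIES (heat IFF NOT valve))) AND ((NOT valve AND NOT ready) AND NOT ((idle AND NOT heat))).
  valve = True: the conjunct NOT valve is False.
  valve = False: simplifies to (ready AND (NOT ((ready OR idle)) IMPLIES heat)) AND (NOT ready AND NOT ((idle AND NOT heat))).
    ready = True: the conjunct NOT ready is False.
    ready = False: the conjunct ready is False.
Both cases fail — unsatisfiable.

UNSATISFIABLE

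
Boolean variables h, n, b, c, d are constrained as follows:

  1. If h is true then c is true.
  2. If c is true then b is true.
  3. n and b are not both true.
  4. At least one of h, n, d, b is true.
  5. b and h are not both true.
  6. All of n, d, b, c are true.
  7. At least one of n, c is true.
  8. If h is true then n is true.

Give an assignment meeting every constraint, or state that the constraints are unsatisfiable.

Unsatisfiable — no assignment works.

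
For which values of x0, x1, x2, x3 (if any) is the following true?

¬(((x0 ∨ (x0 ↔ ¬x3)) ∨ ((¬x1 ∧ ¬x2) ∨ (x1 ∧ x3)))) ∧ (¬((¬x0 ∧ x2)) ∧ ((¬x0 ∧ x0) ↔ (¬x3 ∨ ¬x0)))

Case x0 = True: the conjunct ¬(((x0 ∨ (x0 ↔ ¬x3)) ∨ ((¬x1 ∧ ¬x2) ∨ (x1 ∧ x3)))) becomes ¬((True ∨ ((¬x1 ∧ ¬x2) ∨ (x1 ∧ x3)))) = False.
Case x0 = False: the conjunct (¬x0 ∧ x0) ↔ (¬x3 ∨ ¬x0) becomes (True ∧ False) ↔ (¬x3 ∨ True) = False.
Both cases fail — unsatisfiable.

UNSATISFIABLE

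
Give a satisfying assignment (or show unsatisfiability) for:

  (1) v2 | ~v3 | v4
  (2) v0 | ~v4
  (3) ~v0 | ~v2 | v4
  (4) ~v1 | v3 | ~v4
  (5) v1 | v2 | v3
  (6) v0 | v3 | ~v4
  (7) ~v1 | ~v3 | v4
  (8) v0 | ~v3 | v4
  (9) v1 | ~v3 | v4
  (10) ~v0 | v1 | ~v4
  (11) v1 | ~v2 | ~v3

Set v0 = True.
Try v1 = False:
  (~v0 | v1 | ~v4) forces v4 = False.
  (~v0 | ~v2 | v4) forces v2 = False.
  (v2 | ~v3 | v4) forces v3 = False.
  clause (v1 | v2 | v3) is falsified — backtrack.
So v1 = True.
Set v2 = False.
Set v3 = True.
  then (v2 | ~v3 | v4) forces v4 = True.
All clauses satisfied.

v0 = True; v1 = True; v2 = False; v3 = True; v4 = True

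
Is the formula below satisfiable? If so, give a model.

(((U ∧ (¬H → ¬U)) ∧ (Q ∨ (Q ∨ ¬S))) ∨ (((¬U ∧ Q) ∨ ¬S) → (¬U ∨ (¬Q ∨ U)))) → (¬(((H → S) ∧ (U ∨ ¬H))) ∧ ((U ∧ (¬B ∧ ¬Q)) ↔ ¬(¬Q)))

H=T, S=F, Q=F, B=T, U=T

  (((U ∧ (¬H → ¬U)) ∧ (Q ∨ (Q ∨ ¬S))) ∨ (((¬U ∧ Q) ∨ ¬S) → (¬U ∨ (¬Q ∨ U)))) → (¬(((H → S) ∧ (U ∨ ¬H))) ∧ ((U ∧ (¬B ∧ ¬Q)) ↔ ¬(¬Q))) = True
    ((U ∧ (¬H → ¬U)) ∧ (Q ∨ (Q ∨ ¬S))) ∨ (((¬U ∧ Q) ∨ ¬S) → (¬U ∨ (¬Q ∨ U))) = True
      (U ∧ (¬H → ¬U)) ∧ (Q ∨ (Q ∨ ¬S)) = True
        U ∧ (¬H → ¬U) = True
          ¬H → ¬U = True
            ¬H = False
            ¬U = False
        Q ∨ (Q ∨ ¬S) = True
          Q ∨ ¬S = True
            ¬S = True
      ((¬U ∧ Q) ∨ ¬S) → (¬U ∨ (¬Q ∨ U)) = True
        (¬U ∧ Q) ∨ ¬S = True
          ¬U ∧ Q = False
            ¬U = False
          ¬S = True
        ¬U ∨ (¬Q ∨ U) = True
          ¬U = False
          ¬Q ∨ U = True
            ¬Q = True
    ¬(((H → S) ∧ (U ∨ ¬H))) ∧ ((U ∧ (¬B ∧ ¬Q)) ↔ ¬(¬Q)) = True
      ¬(((H → S) ∧ (U ∨ ¬H))) = True
        (H → S) ∧ (U ∨ ¬H) = False
          H → S = False
          U ∨ ¬H = True
            ¬H = False
      (U ∧ (¬B ∧ ¬Q)) ↔ ¬(¬Q) = True
        U ∧ (¬B ∧ ¬Q) = False
          ¬B ∧ ¬Q = False
            ¬B = False
            ¬Q = True
        ¬(¬Q) = False
          ¬Q = True
The formula evaluates to True.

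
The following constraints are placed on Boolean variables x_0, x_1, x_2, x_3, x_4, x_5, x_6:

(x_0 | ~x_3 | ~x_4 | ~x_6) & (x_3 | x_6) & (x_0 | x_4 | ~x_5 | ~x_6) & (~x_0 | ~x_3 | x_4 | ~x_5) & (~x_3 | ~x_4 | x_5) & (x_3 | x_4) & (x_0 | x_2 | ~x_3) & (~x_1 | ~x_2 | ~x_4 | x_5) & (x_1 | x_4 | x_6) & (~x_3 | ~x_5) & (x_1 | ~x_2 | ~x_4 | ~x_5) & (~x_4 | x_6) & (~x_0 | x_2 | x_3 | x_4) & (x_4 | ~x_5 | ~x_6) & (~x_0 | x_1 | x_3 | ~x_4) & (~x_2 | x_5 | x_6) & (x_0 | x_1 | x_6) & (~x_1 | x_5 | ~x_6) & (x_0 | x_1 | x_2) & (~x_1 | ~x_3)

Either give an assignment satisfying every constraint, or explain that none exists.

Set x_0 = True.
Set x_1 = True.
  then (~x_1 | ~x_3) forces x_3 = False.
  then (x_3 | x_6) forces x_6 = True.
  then (x_3 | x_4) forces x_4 = True.
  then (~x_1 | x_5 | ~x_6) forces x_5 = True.
Set x_2 = False.
All clauses satisfied.

x_0 = True, x_1 = True, x_2 = False, x_3 = False, x_4 = True, x_5 = True, x_6 = True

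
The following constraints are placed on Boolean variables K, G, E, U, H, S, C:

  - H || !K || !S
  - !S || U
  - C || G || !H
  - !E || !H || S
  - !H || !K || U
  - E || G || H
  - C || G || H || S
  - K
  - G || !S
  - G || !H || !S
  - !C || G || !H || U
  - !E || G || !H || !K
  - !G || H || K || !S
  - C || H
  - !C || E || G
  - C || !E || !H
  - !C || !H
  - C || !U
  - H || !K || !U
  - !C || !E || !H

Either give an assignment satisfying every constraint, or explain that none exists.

K: True, G: True, E: False, U: False, H: False, S: False, C: True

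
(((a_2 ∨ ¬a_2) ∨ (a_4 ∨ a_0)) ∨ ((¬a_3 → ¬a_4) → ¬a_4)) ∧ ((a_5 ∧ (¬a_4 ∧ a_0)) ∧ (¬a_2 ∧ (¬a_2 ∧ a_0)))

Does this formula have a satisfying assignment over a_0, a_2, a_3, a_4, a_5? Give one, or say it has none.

a_0 = True; a_2 = False; a_3 = False; a_4 = False; a_5 = True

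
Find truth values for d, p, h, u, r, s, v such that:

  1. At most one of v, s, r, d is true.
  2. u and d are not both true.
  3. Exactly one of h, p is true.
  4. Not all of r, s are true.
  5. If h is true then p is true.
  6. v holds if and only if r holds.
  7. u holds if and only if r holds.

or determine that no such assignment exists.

d = True, p = True, h = False, u = False, r = False, s = False, v = False

  (1) {v, s, r, d}: 1 true — at most one ✓
  (2) u=F, d=T — not both ✓
  (3) {h, p}: 1 true — exactly one ✓
  (4) {r, s}: 0/2 true — not all ✓
  (5) h=F ⇒ p: vacuous ✓
  (6) v=F, r=F — same ✓
  (7) u=F, r=F — same ✓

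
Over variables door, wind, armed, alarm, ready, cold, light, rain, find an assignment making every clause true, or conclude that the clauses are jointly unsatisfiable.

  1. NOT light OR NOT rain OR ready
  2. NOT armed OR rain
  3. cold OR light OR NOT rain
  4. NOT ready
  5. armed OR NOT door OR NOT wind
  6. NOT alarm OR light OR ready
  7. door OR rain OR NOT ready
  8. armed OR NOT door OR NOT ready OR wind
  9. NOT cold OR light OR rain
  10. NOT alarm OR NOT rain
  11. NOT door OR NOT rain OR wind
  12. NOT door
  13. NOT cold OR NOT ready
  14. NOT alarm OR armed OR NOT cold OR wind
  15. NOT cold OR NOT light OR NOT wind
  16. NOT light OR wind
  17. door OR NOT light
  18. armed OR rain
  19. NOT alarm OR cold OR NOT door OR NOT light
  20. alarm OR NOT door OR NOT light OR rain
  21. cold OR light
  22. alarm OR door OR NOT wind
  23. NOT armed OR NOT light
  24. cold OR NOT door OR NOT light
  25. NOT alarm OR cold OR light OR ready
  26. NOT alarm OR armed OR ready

door: False; wind: False; armed: True; alarm: False; ready: False; cold: True; light: False; rain: True

Unit clause (NOT ready) forces ready = False.
Unit clause (NOT door) forces door = False.
In (door OR NOT light) only NOT light is left, so light = False.
In (cold OR light) only cold is left, so cold = True.
In (NOT alarm OR light OR ready) only NOT alarm is left, so alarm = False.
In (NOT cold OR light OR rain) only rain is left, so rain = True.
In (alarm OR door OR NOT wind) only NOT wind is left, so wind = False.
Set armed = True.
All clauses satisfied.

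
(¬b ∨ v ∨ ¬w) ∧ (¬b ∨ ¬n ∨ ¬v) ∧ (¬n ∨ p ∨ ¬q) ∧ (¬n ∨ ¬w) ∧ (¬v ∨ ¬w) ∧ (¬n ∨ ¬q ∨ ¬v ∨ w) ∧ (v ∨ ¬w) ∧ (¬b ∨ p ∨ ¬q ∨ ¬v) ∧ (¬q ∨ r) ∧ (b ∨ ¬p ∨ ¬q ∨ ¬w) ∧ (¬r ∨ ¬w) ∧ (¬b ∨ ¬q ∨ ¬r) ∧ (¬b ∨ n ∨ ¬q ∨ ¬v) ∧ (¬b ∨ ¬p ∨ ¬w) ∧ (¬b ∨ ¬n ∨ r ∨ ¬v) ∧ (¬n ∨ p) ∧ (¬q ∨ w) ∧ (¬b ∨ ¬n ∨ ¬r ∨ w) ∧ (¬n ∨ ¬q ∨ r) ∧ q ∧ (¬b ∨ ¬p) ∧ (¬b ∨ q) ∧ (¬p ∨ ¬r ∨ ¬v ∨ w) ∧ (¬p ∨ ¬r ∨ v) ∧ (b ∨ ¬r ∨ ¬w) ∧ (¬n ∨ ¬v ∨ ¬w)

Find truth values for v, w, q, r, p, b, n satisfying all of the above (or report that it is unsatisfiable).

Unsatisfiable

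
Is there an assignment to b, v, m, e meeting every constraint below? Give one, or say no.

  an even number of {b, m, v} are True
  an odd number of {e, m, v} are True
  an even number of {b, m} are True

b = True, v = False, m = True, e = False

{b, m, v}: 2 true → even ✓
{e, m, v}: 1 true → odd ✓
{b, m}: 2 true → even ✓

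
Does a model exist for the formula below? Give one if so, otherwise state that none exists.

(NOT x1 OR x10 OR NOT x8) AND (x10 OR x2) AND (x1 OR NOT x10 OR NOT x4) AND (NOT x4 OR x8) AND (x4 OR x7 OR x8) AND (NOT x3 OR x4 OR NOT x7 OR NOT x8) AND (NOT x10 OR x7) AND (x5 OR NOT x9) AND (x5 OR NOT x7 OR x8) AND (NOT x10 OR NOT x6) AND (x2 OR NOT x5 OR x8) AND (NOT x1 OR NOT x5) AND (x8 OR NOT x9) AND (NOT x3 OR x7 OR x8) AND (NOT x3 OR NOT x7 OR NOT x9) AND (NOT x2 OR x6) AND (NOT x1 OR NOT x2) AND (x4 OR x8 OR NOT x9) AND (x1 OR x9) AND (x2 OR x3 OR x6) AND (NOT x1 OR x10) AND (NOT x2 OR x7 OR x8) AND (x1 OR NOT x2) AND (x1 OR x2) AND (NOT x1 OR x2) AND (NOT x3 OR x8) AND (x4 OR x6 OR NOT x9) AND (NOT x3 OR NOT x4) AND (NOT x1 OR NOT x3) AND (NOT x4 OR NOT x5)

Case x1 = True:
  (NOT x1 OR NOT x5) forces x5 = False.
  (x5 OR NOT x9) forces x9 = False.
  (NOT x1 OR NOT x2) forces x2 = False.
  Clause (NOT x1 OR x2) is falsified — contradiction.
Case x1 = False:
  (x1 OR x9) forces x9 = True.
  (x5 OR NOT x9) forces x5 = True.
  (x8 OR NOT x9) forces x8 = True.
  (x1 OR NOT x2) forces x2 = False.
  Clause (x1 OR x2) is falsified — contradiction.
Both cases fail, so the formula is unsatisfiable.

Unsatisfiable — no assignment works.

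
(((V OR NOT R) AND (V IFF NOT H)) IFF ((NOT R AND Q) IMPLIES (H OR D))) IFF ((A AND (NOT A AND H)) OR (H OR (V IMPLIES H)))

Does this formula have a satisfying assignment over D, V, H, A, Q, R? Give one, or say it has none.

D = False, V = False, H = True, A = False, Q = True, R = False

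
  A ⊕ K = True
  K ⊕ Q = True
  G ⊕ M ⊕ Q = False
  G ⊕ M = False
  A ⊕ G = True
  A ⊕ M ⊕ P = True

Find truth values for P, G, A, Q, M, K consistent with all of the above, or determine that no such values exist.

P=F; G=T; A=F; Q=F; M=T; K=T

A ⊕ K = F ⊕ T = True ✓
K ⊕ Q = T ⊕ F = True ✓
G ⊕ M ⊕ Q = T ⊕ T ⊕ F = False ✓
G ⊕ M = T ⊕ T = False ✓
A ⊕ G = F ⊕ T = True ✓
A ⊕ M ⊕ P = F ⊕ T ⊕ F = True ✓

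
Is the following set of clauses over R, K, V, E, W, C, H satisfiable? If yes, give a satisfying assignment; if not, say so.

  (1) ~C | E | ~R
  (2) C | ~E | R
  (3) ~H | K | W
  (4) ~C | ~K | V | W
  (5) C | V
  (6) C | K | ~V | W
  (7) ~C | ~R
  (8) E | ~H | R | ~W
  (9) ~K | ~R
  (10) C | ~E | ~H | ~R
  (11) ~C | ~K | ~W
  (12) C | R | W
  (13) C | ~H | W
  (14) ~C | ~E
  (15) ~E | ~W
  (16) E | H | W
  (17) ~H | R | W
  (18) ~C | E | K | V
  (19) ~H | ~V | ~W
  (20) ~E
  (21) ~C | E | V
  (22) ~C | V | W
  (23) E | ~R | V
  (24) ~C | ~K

Unit clause (~E) forces E = False.
Set R = True.
  then (~C | E | ~R) forces C = False.
  then (C | V) forces V = True.
  then (~K | ~R) forces K = False.
  then (C | K | ~V | W) forces W = True.
  then (~H | ~V | ~W) forces H = False.
All clauses satisfied.

R = True, K = False, V = True, E = False, W = True, C = False, H = False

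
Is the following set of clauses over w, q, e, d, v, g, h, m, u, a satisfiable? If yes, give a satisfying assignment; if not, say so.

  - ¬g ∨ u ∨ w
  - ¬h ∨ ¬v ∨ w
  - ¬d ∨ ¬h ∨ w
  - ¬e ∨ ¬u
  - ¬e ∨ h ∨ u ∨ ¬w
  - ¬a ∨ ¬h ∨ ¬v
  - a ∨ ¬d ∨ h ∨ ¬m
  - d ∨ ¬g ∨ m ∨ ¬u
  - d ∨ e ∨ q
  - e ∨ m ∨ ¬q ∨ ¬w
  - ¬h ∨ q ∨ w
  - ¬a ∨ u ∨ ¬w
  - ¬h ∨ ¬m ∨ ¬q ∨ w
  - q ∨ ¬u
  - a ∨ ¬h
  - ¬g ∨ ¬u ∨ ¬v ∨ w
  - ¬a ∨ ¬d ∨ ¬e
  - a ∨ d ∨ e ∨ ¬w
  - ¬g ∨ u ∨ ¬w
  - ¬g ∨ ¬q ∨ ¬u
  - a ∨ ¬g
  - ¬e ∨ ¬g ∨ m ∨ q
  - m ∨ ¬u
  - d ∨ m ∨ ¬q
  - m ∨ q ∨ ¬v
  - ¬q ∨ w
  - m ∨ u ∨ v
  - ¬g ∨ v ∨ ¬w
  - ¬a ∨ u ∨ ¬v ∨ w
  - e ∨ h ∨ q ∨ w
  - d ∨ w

Set w = True.
Set q = True.
Try e = True:
  (¬e ∨ ¬u) forces u = False.
  (¬e ∨ h ∨ u ∨ ¬w) forces h = True.
  (¬a ∨ u ∨ ¬w) forces a = False.
  clause (a ∨ ¬h) is falsified — backtrack.
So e = False.
  then (e ∨ m ∨ ¬q ∨ ¬w) forces m = True.
Set d = False.
  then (a ∨ d ∨ e ∨ ¬w) forces a = True.
  then (¬a ∨ u ∨ ¬w) forces u = True.
  then (¬g ∨ ¬q ∨ ¬u) forces g = False.
Set v = True.
  then (¬a ∨ ¬h ∨ ¬v) forces h = False.
All clauses satisfied.

w: True, q: True, e: False, d: False, v: True, g: False, h: False, m: True, u: True, a: True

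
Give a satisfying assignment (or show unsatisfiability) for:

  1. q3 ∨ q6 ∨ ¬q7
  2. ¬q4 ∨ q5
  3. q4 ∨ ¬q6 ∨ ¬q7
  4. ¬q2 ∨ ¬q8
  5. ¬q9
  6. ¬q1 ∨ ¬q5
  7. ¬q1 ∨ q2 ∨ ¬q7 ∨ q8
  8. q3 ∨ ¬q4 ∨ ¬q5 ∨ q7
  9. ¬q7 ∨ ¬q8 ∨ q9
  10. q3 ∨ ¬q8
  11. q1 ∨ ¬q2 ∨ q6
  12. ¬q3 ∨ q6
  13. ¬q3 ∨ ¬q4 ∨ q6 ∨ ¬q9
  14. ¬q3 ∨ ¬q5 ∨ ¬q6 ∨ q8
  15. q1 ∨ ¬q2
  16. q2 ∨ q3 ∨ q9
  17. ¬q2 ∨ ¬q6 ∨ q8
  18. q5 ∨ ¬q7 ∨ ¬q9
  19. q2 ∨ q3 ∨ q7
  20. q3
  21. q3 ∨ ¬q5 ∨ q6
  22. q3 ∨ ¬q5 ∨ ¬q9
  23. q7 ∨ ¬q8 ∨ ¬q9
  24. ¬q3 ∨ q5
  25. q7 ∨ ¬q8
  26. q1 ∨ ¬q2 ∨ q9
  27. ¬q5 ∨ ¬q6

Unsatisfiable — no assignment works.

Case q3 = True:
  (¬q9) forces q9 = False.
  (¬q3 ∨ q6) forces q6 = True.
  (¬q3 ∨ q5) forces q5 = True.
  Clause (¬q5 ∨ ¬q6) is falsified — contradiction.
Case q3 = False:
  Clause (q3) is falsified — contradiction.
Both cases fail, so the formula is unsatisfiable.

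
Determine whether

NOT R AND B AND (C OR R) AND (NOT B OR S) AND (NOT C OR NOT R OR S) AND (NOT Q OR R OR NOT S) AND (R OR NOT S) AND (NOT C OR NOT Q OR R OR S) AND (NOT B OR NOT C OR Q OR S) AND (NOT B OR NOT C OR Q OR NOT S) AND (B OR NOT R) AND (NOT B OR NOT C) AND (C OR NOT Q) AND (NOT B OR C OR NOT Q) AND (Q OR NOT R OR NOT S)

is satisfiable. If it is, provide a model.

The formula is unsatisfiable.

Case B = True:
  (NOT R) forces R = False.
  (C OR R) forces C = True.
  Clause (NOT B OR NOT C) is falsified — contradiction.
Case B = False:
  Clause (B) is falsified — contradiction.
Both cases fail, so the formula is unsatisfiable.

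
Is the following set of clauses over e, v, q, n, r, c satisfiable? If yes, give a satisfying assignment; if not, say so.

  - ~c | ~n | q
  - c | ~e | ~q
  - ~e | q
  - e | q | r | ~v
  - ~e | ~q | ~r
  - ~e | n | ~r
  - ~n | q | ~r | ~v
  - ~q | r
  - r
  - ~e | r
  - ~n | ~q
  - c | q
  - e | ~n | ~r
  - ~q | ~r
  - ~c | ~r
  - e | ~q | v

The formula is unsatisfiable.

Case r = True:
  (~q | ~r) forces q = False.
  (~e | q) forces e = False.
  (c | q) forces c = True.
  Clause (~c | ~r) is falsified — contradiction.
Case r = False:
  Clause (r) is falsified — contradiction.
Both cases fail, so the formula is unsatisfiable.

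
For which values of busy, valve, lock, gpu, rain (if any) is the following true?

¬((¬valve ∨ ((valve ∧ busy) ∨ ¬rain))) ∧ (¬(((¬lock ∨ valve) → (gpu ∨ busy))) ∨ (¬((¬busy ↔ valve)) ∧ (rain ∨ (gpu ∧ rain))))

busy=F, valve=T, lock=T, gpu=F, rain=T

  ¬((¬valve ∨ ((valve ∧ busy) ∨ ¬rain))) = True
    ¬valve ∨ ((valve ∧ busy) ∨ ¬rain) = False
      ¬valve = False
      (valve ∧ busy) ∨ ¬rain = False
        valve ∧ busy = False
        ¬rain = False
  ¬(((¬lock ∨ valve) → (gpu ∨ busy))) ∨ (¬((¬busy ↔ valve)) ∧ (rain ∨ (gpu ∧ rain))) = True
    ¬(((¬lock ∨ valve) → (gpu ∨ busy))) = True
      (¬lock ∨ valve) → (gpu ∨ busy) = False
        ¬lock ∨ valve = True
          ¬lock = False
        gpu ∨ busy = False
    ¬((¬busy ↔ valve)) ∧ (rain ∨ (gpu ∧ rain)) = False
      ¬((¬busy ↔ valve)) = False
        ¬busy ↔ valve = True
          ¬busy = True
      rain ∨ (gpu ∧ rain) = True
        gpu ∧ rain = False
Both conjuncts True, so the formula holds.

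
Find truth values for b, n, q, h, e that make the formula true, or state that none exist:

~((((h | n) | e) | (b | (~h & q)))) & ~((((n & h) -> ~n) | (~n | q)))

UNSATISFIABLE

Case n = True: the conjunct ~((((h | n) | e) | (b | (~h & q)))) becomes ~((True | (b | (~h & q)))) = False.
Case n = False: the conjunct ~((((n & h) -> ~n) | (~n | q))) becomes ~((True | True)) = False.
Both cases fail — unsatisfiable.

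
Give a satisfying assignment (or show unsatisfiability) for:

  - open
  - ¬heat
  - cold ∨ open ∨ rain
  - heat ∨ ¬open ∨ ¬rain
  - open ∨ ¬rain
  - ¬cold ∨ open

rain = False, cold = True, open = True, heat = False

Unit clause (open) forces open = True.
Unit clause (¬heat) forces heat = False.
In (heat ∨ ¬open ∨ ¬rain) only ¬rain is left, so rain = False.
Set cold = True.
All clauses satisfied.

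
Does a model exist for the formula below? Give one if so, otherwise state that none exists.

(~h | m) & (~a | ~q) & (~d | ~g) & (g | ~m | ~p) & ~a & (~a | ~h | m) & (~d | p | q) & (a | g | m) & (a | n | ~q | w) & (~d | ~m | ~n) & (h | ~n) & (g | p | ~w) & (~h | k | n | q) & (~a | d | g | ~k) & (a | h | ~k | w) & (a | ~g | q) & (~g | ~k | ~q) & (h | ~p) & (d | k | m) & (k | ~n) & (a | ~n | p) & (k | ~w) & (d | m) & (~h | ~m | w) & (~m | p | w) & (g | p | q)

UNSATISFIABLE

Case g = True:
  (~d | ~g) forces d = False.
  (~a) forces a = False.
  (a | ~g | q) forces q = True.
  (~g | ~k | ~q) forces k = False.
  (d | k | m) forces m = True.
  (k | ~n) forces n = False.
  (a | n | ~q | w) forces w = True.
  Clause (k | ~w) is falsified — contradiction.
Case g = False:
  (~a) forces a = False.
  (a | g | m) forces m = True.
  (g | ~m | ~p) forces p = False.
  (g | p | ~w) forces w = False.
  Clause (~m | p | w) is falsified — contradiction.
Both cases fail, so the formula is unsatisfiable.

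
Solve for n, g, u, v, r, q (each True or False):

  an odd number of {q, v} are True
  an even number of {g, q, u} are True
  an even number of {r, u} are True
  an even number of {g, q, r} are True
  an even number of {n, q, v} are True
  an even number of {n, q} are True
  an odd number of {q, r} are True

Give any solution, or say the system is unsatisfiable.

n=T, g=T, u=F, v=F, r=F, q=T

{q, v}: 1 true → odd ✓
{g, q, u}: 2 true → even ✓
{r, u}: 0 true → even ✓
{g, q, r}: 2 true → even ✓
{n, q, v}: 2 true → even ✓
{n, q}: 2 true → even ✓
{q, r}: 1 true → odd ✓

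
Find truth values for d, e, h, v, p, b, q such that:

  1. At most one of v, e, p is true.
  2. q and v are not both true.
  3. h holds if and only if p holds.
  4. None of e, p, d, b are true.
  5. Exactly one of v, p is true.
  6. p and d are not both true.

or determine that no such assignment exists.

d: False, e: False, h: False, v: True, p: False, b: False, q: False

  (1) {v, e, p}: 1 true — at most one ✓
  (2) q=F, v=T — not both ✓
  (3) h=F, p=F — same ✓
  (4) {e, p, d, b}: 0 true — none ✓
  (5) {v, p}: 1 true — exactly one ✓
  (6) p=F, d=F — not both ✓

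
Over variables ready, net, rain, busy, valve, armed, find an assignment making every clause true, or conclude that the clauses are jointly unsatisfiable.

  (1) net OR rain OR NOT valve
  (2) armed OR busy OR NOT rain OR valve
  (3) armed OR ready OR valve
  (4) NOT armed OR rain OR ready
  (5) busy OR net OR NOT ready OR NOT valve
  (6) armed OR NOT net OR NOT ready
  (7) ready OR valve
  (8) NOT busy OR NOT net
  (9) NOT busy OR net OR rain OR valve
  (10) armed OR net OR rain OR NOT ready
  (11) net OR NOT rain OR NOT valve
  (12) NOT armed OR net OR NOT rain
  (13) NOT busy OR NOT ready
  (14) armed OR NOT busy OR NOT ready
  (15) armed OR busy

ready=T, net=T, rain=F, busy=F, valve=T, armed=T

Set ready = True.
  then (NOT busy OR NOT ready) forces busy = False.
  then (armed OR busy) forces armed = True.
Set net = True.
Set rain = False.
Set valve = True.
All clauses satisfied.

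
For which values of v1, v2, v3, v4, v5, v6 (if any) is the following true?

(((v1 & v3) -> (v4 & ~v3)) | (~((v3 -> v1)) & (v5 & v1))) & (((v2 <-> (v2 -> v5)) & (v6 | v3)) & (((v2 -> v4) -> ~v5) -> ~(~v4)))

v1=F, v2=T, v3=T, v4=T, v5=T, v6=F

  ((v1 & v3) -> (v4 & ~v3)) | (~((v3 -> v1)) & (v5 & v1)) = True
    (v1 & v3) -> (v4 & ~v3) = True
      v1 & v3 = False
      v4 & ~v3 = False
        ~v3 = False
    ~((v3 -> v1)) & (v5 & v1) = False
      ~((v3 -> v1)) = True
        v3 -> v1 = False
      v5 & v1 = False
  ((v2 <-> (v2 -> v5)) & (v6 | v3)) & (((v2 -> v4) -> ~v5) -> ~(~v4)) = True
    (v2 <-> (v2 -> v5)) & (v6 | v3) = True
      v2 <-> (v2 -> v5) = True
        v2 -> v5 = True
      v6 | v3 = True
    ((v2 -> v4) -> ~v5) -> ~(~v4) = True
      (v2 -> v4) -> ~v5 = False
        v2 -> v4 = True
        ~v5 = False
      ~(~v4) = True
        ~v4 = False
Both conjuncts True, so the formula holds.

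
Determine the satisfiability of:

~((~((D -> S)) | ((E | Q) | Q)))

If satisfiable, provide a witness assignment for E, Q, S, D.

E = False, Q = False, S = True, D = True

  ~((~((D -> S)) | ((E | Q) | Q))) = True
    ~((D -> S)) | ((E | Q) | Q) = False
      ~((D -> S)) = False
        D -> S = True
      (E | Q) | Q = False
        E | Q = False
The formula evaluates to True.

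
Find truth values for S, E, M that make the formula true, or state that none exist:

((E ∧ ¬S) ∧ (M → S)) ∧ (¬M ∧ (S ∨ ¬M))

S=F, E=T, M=F

  (E ∧ ¬S) ∧ (M → S) = True
    E ∧ ¬S = True
      ¬S = True
    M → S = True
  ¬M ∧ (S ∨ ¬M) = True
    ¬M = True
    S ∨ ¬M = True
      ¬M = True
Both conjuncts True, so the formula holds.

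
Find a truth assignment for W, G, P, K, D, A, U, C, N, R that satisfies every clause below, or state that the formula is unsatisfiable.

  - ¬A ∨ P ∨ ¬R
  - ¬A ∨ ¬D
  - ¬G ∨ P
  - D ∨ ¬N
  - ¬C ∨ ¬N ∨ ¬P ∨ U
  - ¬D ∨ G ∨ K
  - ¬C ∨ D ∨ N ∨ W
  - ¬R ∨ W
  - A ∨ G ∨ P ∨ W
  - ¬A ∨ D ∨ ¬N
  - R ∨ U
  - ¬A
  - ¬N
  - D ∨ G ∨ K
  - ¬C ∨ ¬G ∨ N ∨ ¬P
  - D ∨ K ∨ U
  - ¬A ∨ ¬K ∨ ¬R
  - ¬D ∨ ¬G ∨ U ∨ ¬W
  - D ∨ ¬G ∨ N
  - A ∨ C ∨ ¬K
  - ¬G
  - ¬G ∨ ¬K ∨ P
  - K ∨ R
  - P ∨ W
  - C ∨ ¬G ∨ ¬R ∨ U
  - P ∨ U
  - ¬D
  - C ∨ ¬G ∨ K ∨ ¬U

W: True, G: False, P: True, K: True, D: False, A: False, U: True, C: True, N: False, R: False

Unit clause (¬A) forces A = False.
Unit clause (¬N) forces N = False.
Unit clause (¬G) forces G = False.
Unit clause (¬D) forces D = False.
In (D ∨ G ∨ K) only K is left, so K = True.
In (A ∨ C ∨ ¬K) only C is left, so C = True.
In (¬C ∨ D ∨ N ∨ W) only W is left, so W = True.
Set P = True.
Set U = True.
Set R = False.
All clauses satisfied.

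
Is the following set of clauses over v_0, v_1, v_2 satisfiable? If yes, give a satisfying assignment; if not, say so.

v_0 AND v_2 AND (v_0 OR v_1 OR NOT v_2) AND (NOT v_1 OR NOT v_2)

Unit clause (v_0) forces v_0 = True.
Unit clause (v_2) forces v_2 = True.
In (NOT v_1 OR NOT v_2) only NOT v_1 is left, so v_1 = False.
Check each clause:
  (v_0): v_0 holds.
  (v_2): v_2 holds.
  (v_0 OR v_1 OR NOT v_2): v_0 holds.
  (NOT v_1 OR NOT v_2): NOT v_1 holds.
All clauses satisfied.

v_0 = True, v_1 = False, v_2 = True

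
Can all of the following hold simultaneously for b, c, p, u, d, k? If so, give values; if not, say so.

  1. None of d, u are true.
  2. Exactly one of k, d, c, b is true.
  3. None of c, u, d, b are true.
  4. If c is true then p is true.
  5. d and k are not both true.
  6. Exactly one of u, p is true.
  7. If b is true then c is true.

b = False, c = False, p = True, u = False, d = False, k = True

  (1) {d, u}: 0 true — none ✓
  (2) {k, d, c, b}: 1 true — exactly one ✓
  (3) {c, u, d, b}: 0 true — none ✓
  (4) c=F ⇒ p: vacuous ✓
  (5) d=F, k=T — not both ✓
  (6) {u, p}: 1 true — exactly one ✓
  (7) b=F ⇒ c: vacuous ✓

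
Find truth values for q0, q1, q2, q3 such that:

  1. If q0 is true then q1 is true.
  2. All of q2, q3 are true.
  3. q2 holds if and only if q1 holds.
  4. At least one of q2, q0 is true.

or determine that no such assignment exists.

q0: True, q1: True, q2: True, q3: True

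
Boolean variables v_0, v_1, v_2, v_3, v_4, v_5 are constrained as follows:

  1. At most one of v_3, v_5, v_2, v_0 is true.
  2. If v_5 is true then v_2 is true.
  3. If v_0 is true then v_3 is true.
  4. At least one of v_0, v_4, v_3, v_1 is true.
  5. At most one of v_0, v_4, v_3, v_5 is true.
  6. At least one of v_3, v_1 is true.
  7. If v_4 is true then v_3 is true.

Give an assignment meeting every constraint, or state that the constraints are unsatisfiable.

v_0 = False, v_1 = False, v_2 = False, v_3 = True, v_4 = False, v_5 = False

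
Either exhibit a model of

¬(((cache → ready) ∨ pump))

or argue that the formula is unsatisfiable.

pump = False, ready = False, cache = True

  ¬(((cache → ready) ∨ pump)) = True
    (cache → ready) ∨ pump = False
      cache → ready = False
The formula evaluates to True.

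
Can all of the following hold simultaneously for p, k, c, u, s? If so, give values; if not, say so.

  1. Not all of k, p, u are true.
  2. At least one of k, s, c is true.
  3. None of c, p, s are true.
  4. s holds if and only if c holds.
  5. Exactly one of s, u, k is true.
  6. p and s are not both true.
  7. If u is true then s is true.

p=F, k=T, c=F, u=F, s=F

  (1) {k, p, u}: 1/3 true — not all ✓
  (2) {k, s, c}: 1 true — at least one ✓
  (3) {c, p, s}: 0 true — none ✓
  (4) s=F, c=F — same ✓
  (5) {s, u, k}: 1 true — exactly one ✓
  (6) p=F, s=F — not both ✓
  (7) u=F ⇒ s: vacuous ✓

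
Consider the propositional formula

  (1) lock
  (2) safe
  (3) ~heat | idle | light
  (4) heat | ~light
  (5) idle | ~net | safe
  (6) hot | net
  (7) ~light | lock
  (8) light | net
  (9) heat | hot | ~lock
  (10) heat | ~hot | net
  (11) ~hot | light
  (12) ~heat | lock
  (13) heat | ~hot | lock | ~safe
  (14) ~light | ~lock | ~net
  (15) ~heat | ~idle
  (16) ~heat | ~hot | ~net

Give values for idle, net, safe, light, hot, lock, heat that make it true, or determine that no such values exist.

idle = False; net = False; safe = True; light = True; hot = True; lock = True; heat = True

Unit clause (lock) forces lock = True.
Unit clause (safe) forces safe = True.
Try idle = True:
  (~heat | ~idle) forces heat = False.
  (heat | ~light) forces light = False.
  (light | net) forces net = True.
  (heat | hot | ~lock) forces hot = True.
  clause (~hot | light) is falsified — backtrack.
So idle = False.
Set net = False.
  then (hot | net) forces hot = True.
  then (light | net) forces light = True.
  then (heat | ~hot | net) forces heat = True.
All clauses satisfied.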